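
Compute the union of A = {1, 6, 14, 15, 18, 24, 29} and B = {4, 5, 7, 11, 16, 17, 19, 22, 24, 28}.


A ∪ B = all elements in A or B (or both)
A = {1, 6, 14, 15, 18, 24, 29}
B = {4, 5, 7, 11, 16, 17, 19, 22, 24, 28}
A ∪ B = {1, 4, 5, 6, 7, 11, 14, 15, 16, 17, 18, 19, 22, 24, 28, 29}

A ∪ B = {1, 4, 5, 6, 7, 11, 14, 15, 16, 17, 18, 19, 22, 24, 28, 29}


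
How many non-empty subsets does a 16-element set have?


Total subsets = 2^n = 2^16 = 65536
Non-empty subsets exclude the empty set: 2^n - 1
= 65536 - 1
= 65535

Number of non-empty subsets = 65535


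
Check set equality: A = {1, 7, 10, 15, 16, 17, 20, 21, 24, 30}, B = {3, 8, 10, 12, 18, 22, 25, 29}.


Two sets are equal iff they have exactly the same elements.
A = {1, 7, 10, 15, 16, 17, 20, 21, 24, 30}
B = {3, 8, 10, 12, 18, 22, 25, 29}
Differences: {1, 3, 7, 8, 12, 15, 16, 17, 18, 20, 21, 22, 24, 25, 29, 30}
A ≠ B

No, A ≠ B


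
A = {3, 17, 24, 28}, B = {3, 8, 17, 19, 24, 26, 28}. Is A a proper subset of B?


A ⊂ B requires: A ⊆ B AND A ≠ B.
A ⊆ B? Yes
A = B? No
A ⊂ B: Yes (A is a proper subset of B)

Yes, A ⊂ B


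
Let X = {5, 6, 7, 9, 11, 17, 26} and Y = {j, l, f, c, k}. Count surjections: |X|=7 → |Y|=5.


n = |X| = 7, k = |Y| = 5. Surjections via inclusion-exclusion:
S(n,k) = Σ(-1)^i × C(k,i) × (k-i)^n, i=0 to k
i=0: (-1)^0×C(5,0)×5^7 = 78125
i=1: (-1)^1×C(5,1)×4^7 = -81920
i=2: (-1)^2×C(5,2)×3^7 = 21870
i=3: (-1)^3×C(5,3)×2^7 = -1280
i=4: (-1)^4×C(5,4)×1^7 = 5
i=5: (-1)^5×C(5,5)×0^7 = 0
Total = 16800

Number of surjections = 16800


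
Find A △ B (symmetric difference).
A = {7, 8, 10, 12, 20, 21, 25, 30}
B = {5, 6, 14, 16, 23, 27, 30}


A △ B = (A \ B) ∪ (B \ A) = elements in exactly one of A or B
A \ B = {7, 8, 10, 12, 20, 21, 25}
B \ A = {5, 6, 14, 16, 23, 27}
A △ B = {5, 6, 7, 8, 10, 12, 14, 16, 20, 21, 23, 25, 27}

A △ B = {5, 6, 7, 8, 10, 12, 14, 16, 20, 21, 23, 25, 27}


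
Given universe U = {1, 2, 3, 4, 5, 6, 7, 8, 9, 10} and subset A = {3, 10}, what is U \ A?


Aᶜ = U \ A = elements in U but not in A
U = {1, 2, 3, 4, 5, 6, 7, 8, 9, 10}
A = {3, 10}
Aᶜ = {1, 2, 4, 5, 6, 7, 8, 9}

Aᶜ = {1, 2, 4, 5, 6, 7, 8, 9}


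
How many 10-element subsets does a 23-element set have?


C(n,k) = n! / (k!(n-k)!)
C(23,10) = 23! / (10!13!)
= 1144066

C(23,10) = 1144066


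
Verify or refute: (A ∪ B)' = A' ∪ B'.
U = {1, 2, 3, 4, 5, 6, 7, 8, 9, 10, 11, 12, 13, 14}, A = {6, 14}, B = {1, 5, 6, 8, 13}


LHS: A ∪ B = {1, 5, 6, 8, 13, 14}
(A ∪ B)' = U \ (A ∪ B) = {2, 3, 4, 7, 9, 10, 11, 12}
A' = {1, 2, 3, 4, 5, 7, 8, 9, 10, 11, 12, 13}, B' = {2, 3, 4, 7, 9, 10, 11, 12, 14}
Claimed RHS: A' ∪ B' = {1, 2, 3, 4, 5, 7, 8, 9, 10, 11, 12, 13, 14}
Identity is INVALID: LHS = {2, 3, 4, 7, 9, 10, 11, 12} but the RHS claimed here equals {1, 2, 3, 4, 5, 7, 8, 9, 10, 11, 12, 13, 14}. The correct form is (A ∪ B)' = A' ∩ B'.

Identity is invalid: (A ∪ B)' = {2, 3, 4, 7, 9, 10, 11, 12} but A' ∪ B' = {1, 2, 3, 4, 5, 7, 8, 9, 10, 11, 12, 13, 14}. The correct De Morgan law is (A ∪ B)' = A' ∩ B'.


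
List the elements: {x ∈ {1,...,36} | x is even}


Checking each candidate:
Condition: even numbers in {1,...,36}
Result = {2, 4, 6, 8, 10, 12, 14, 16, 18, 20, 22, 24, 26, 28, 30, 32, 34, 36}

{2, 4, 6, 8, 10, 12, 14, 16, 18, 20, 22, 24, 26, 28, 30, 32, 34, 36}


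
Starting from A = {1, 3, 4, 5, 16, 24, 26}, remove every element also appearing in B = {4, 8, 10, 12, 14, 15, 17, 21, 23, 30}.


A \ B = elements in A but not in B
A = {1, 3, 4, 5, 16, 24, 26}
B = {4, 8, 10, 12, 14, 15, 17, 21, 23, 30}
Remove from A any elements in B
A \ B = {1, 3, 5, 16, 24, 26}

A \ B = {1, 3, 5, 16, 24, 26}


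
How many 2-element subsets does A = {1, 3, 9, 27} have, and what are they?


|A| = 4, so A has C(4,2) = 6 subsets of size 2.
Enumerate by choosing 2 elements from A at a time:
{1, 3}, {1, 9}, {1, 27}, {3, 9}, {3, 27}, {9, 27}

2-element subsets (6 total): {1, 3}, {1, 9}, {1, 27}, {3, 9}, {3, 27}, {9, 27}


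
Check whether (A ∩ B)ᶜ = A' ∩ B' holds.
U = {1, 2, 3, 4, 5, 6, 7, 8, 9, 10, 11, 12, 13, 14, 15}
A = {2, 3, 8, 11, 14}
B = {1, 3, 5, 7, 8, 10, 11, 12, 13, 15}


LHS: A ∩ B = {3, 8, 11}
(A ∩ B)' = U \ (A ∩ B) = {1, 2, 4, 5, 6, 7, 9, 10, 12, 13, 14, 15}
A' = {1, 4, 5, 6, 7, 9, 10, 12, 13, 15}, B' = {2, 4, 6, 9, 14}
Claimed RHS: A' ∩ B' = {4, 6, 9}
Identity is INVALID: LHS = {1, 2, 4, 5, 6, 7, 9, 10, 12, 13, 14, 15} but the RHS claimed here equals {4, 6, 9}. The correct form is (A ∩ B)' = A' ∪ B'.

Identity is invalid: (A ∩ B)' = {1, 2, 4, 5, 6, 7, 9, 10, 12, 13, 14, 15} but A' ∩ B' = {4, 6, 9}. The correct De Morgan law is (A ∩ B)' = A' ∪ B'.


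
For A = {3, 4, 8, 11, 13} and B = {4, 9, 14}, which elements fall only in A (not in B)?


A = {3, 4, 8, 11, 13}
B = {4, 9, 14}
Region: only in A (not in B)
Elements: {3, 8, 11, 13}

Elements only in A (not in B): {3, 8, 11, 13}


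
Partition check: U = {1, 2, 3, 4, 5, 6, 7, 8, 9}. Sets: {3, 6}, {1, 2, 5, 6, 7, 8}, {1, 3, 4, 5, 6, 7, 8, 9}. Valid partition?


A partition requires: (1) non-empty parts, (2) pairwise disjoint, (3) union = U
Parts: {3, 6}, {1, 2, 5, 6, 7, 8}, {1, 3, 4, 5, 6, 7, 8, 9}
Union of parts: {1, 2, 3, 4, 5, 6, 7, 8, 9}
U = {1, 2, 3, 4, 5, 6, 7, 8, 9}
All non-empty? True
Pairwise disjoint? False
Covers U? True

No, not a valid partition


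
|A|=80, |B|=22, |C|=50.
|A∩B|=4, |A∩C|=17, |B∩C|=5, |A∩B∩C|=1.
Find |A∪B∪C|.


|A∪B∪C| = |A|+|B|+|C| - |A∩B|-|A∩C|-|B∩C| + |A∩B∩C|
= 80+22+50 - 4-17-5 + 1
= 152 - 26 + 1
= 127

|A ∪ B ∪ C| = 127


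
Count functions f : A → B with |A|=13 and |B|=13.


Each of |A| = 13 inputs maps to any of |B| = 13 outputs.
# functions = |B|^|A| = 13^13
= 302875106592253

Number of functions = 302875106592253


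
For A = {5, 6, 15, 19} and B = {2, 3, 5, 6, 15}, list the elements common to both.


A ∩ B = elements in both A and B
A = {5, 6, 15, 19}
B = {2, 3, 5, 6, 15}
A ∩ B = {5, 6, 15}

A ∩ B = {5, 6, 15}


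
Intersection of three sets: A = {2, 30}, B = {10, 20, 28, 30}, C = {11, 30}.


A ∩ B = {30}
(A ∩ B) ∩ C = {30}

A ∩ B ∩ C = {30}


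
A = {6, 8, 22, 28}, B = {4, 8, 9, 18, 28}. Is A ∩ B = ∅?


Disjoint means A ∩ B = ∅.
A ∩ B = {8, 28}
A ∩ B ≠ ∅, so A and B are NOT disjoint.

No, A and B are not disjoint (A ∩ B = {8, 28})


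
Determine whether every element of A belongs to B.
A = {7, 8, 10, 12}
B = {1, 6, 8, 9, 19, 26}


A ⊆ B means every element of A is in B.
Elements in A not in B: {7, 10, 12}
So A ⊄ B.

No, A ⊄ B


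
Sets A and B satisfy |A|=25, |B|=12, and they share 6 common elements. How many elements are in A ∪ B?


|A ∪ B| = |A| + |B| - |A ∩ B|
= 25 + 12 - 6
= 31

|A ∪ B| = 31


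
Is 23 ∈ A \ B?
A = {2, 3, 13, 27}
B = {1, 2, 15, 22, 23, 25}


A = {2, 3, 13, 27}, B = {1, 2, 15, 22, 23, 25}
A \ B = elements in A but not in B
A \ B = {3, 13, 27}
Checking if 23 ∈ A \ B
23 is not in A \ B → False

23 ∉ A \ B


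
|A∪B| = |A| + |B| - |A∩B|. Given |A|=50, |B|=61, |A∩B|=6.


|A ∪ B| = |A| + |B| - |A ∩ B|
= 50 + 61 - 6
= 105

|A ∪ B| = 105


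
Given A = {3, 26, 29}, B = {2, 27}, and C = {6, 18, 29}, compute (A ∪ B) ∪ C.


A ∪ B = {2, 3, 26, 27, 29}
(A ∪ B) ∪ C = {2, 3, 6, 18, 26, 27, 29}

A ∪ B ∪ C = {2, 3, 6, 18, 26, 27, 29}


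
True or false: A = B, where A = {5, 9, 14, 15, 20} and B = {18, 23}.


Two sets are equal iff they have exactly the same elements.
A = {5, 9, 14, 15, 20}
B = {18, 23}
Differences: {5, 9, 14, 15, 18, 20, 23}
A ≠ B

No, A ≠ B


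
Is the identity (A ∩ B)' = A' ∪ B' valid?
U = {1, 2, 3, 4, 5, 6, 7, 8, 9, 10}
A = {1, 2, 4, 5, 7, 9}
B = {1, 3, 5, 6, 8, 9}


LHS: A ∩ B = {1, 5, 9}
(A ∩ B)' = U \ (A ∩ B) = {2, 3, 4, 6, 7, 8, 10}
A' = {3, 6, 8, 10}, B' = {2, 4, 7, 10}
Claimed RHS: A' ∪ B' = {2, 3, 4, 6, 7, 8, 10}
Identity is VALID: LHS = RHS = {2, 3, 4, 6, 7, 8, 10} ✓

Identity is valid. (A ∩ B)' = A' ∪ B' = {2, 3, 4, 6, 7, 8, 10}


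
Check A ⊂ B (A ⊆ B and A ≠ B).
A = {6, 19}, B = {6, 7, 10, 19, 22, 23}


A ⊂ B requires: A ⊆ B AND A ≠ B.
A ⊆ B? Yes
A = B? No
A ⊂ B: Yes (A is a proper subset of B)

Yes, A ⊂ B


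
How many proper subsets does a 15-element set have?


Total subsets = 2^n = 2^15 = 32768
Proper subsets exclude the set itself: 2^n - 1
= 32768 - 1
= 32767

Number of proper subsets = 32767


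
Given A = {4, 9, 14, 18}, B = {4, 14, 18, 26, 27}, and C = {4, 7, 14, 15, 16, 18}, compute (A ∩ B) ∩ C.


A ∩ B = {4, 14, 18}
(A ∩ B) ∩ C = {4, 14, 18}

A ∩ B ∩ C = {4, 14, 18}


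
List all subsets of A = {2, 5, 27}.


|A| = 3, so |P(A)| = 2^3 = 8
Enumerate subsets by cardinality (0 to 3):
∅, {2}, {5}, {27}, {2, 5}, {2, 27}, {5, 27}, {2, 5, 27}

P(A) has 8 subsets: ∅, {2}, {5}, {27}, {2, 5}, {2, 27}, {5, 27}, {2, 5, 27}


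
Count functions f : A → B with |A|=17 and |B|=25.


Each of |A| = 17 inputs maps to any of |B| = 25 outputs.
# functions = |B|^|A| = 25^17
= 582076609134674072265625

Number of functions = 582076609134674072265625


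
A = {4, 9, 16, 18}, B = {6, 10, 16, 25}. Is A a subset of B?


A ⊆ B means every element of A is in B.
Elements in A not in B: {4, 9, 18}
So A ⊄ B.

No, A ⊄ B


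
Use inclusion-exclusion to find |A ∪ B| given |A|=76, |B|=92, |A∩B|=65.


|A ∪ B| = |A| + |B| - |A ∩ B|
= 76 + 92 - 65
= 103

|A ∪ B| = 103


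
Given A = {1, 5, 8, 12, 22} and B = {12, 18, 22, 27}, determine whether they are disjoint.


Disjoint means A ∩ B = ∅.
A ∩ B = {12, 22}
A ∩ B ≠ ∅, so A and B are NOT disjoint.

No, A and B are not disjoint (A ∩ B = {12, 22})


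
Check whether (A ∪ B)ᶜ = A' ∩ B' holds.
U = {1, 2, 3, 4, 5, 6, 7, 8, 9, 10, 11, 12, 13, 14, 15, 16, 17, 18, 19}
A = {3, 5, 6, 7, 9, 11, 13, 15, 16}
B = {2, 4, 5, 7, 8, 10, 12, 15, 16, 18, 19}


LHS: A ∪ B = {2, 3, 4, 5, 6, 7, 8, 9, 10, 11, 12, 13, 15, 16, 18, 19}
(A ∪ B)' = U \ (A ∪ B) = {1, 14, 17}
A' = {1, 2, 4, 8, 10, 12, 14, 17, 18, 19}, B' = {1, 3, 6, 9, 11, 13, 14, 17}
Claimed RHS: A' ∩ B' = {1, 14, 17}
Identity is VALID: LHS = RHS = {1, 14, 17} ✓

Identity is valid. (A ∪ B)' = A' ∩ B' = {1, 14, 17}


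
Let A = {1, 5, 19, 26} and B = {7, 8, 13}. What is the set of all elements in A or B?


A ∪ B = all elements in A or B (or both)
A = {1, 5, 19, 26}
B = {7, 8, 13}
A ∪ B = {1, 5, 7, 8, 13, 19, 26}

A ∪ B = {1, 5, 7, 8, 13, 19, 26}


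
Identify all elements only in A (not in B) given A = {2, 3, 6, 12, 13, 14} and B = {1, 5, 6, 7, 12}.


A = {2, 3, 6, 12, 13, 14}
B = {1, 5, 6, 7, 12}
Region: only in A (not in B)
Elements: {2, 3, 13, 14}

Elements only in A (not in B): {2, 3, 13, 14}


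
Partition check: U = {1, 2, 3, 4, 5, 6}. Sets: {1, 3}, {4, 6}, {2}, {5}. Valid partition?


A partition requires: (1) non-empty parts, (2) pairwise disjoint, (3) union = U
Parts: {1, 3}, {4, 6}, {2}, {5}
Union of parts: {1, 2, 3, 4, 5, 6}
U = {1, 2, 3, 4, 5, 6}
All non-empty? True
Pairwise disjoint? True
Covers U? True

Yes, valid partition


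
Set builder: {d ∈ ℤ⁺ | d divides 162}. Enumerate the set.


Checking each candidate:
Condition: positive divisors of 162
Result = {1, 2, 3, 6, 9, 18, 27, 54, 81, 162}

{1, 2, 3, 6, 9, 18, 27, 54, 81, 162}


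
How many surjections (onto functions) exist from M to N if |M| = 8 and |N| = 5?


n = |M| = 8, k = |N| = 5. Surjections via inclusion-exclusion:
S(n,k) = Σ(-1)^i × C(k,i) × (k-i)^n, i=0 to k
i=0: (-1)^0×C(5,0)×5^8 = 390625
i=1: (-1)^1×C(5,1)×4^8 = -327680
i=2: (-1)^2×C(5,2)×3^8 = 65610
i=3: (-1)^3×C(5,3)×2^8 = -2560
i=4: (-1)^4×C(5,4)×1^8 = 5
i=5: (-1)^5×C(5,5)×0^8 = 0
Total = 126000

Number of surjections = 126000


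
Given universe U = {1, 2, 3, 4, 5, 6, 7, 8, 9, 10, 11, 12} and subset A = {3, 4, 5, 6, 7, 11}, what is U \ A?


Aᶜ = U \ A = elements in U but not in A
U = {1, 2, 3, 4, 5, 6, 7, 8, 9, 10, 11, 12}
A = {3, 4, 5, 6, 7, 11}
Aᶜ = {1, 2, 8, 9, 10, 12}

Aᶜ = {1, 2, 8, 9, 10, 12}


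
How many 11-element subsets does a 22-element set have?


C(n,k) = n! / (k!(n-k)!)
C(22,11) = 22! / (11!11!)
= 705432

C(22,11) = 705432


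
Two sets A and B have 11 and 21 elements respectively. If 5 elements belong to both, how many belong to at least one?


|A ∪ B| = |A| + |B| - |A ∩ B|
= 11 + 21 - 5
= 27

|A ∪ B| = 27


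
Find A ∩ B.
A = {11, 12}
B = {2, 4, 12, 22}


A ∩ B = elements in both A and B
A = {11, 12}
B = {2, 4, 12, 22}
A ∩ B = {12}

A ∩ B = {12}


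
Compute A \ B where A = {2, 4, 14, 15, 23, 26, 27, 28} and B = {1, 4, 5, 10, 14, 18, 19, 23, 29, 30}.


A \ B = elements in A but not in B
A = {2, 4, 14, 15, 23, 26, 27, 28}
B = {1, 4, 5, 10, 14, 18, 19, 23, 29, 30}
Remove from A any elements in B
A \ B = {2, 15, 26, 27, 28}

A \ B = {2, 15, 26, 27, 28}


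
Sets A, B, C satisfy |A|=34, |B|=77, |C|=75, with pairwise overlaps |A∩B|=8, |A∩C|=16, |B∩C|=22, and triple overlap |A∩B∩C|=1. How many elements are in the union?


|A∪B∪C| = |A|+|B|+|C| - |A∩B|-|A∩C|-|B∩C| + |A∩B∩C|
= 34+77+75 - 8-16-22 + 1
= 186 - 46 + 1
= 141

|A ∪ B ∪ C| = 141


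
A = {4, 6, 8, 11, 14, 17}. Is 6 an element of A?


A = {4, 6, 8, 11, 14, 17}
Checking if 6 is in A
6 is in A → True

6 ∈ A


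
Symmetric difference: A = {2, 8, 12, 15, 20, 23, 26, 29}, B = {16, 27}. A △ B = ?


A △ B = (A \ B) ∪ (B \ A) = elements in exactly one of A or B
A \ B = {2, 8, 12, 15, 20, 23, 26, 29}
B \ A = {16, 27}
A △ B = {2, 8, 12, 15, 16, 20, 23, 26, 27, 29}

A △ B = {2, 8, 12, 15, 16, 20, 23, 26, 27, 29}


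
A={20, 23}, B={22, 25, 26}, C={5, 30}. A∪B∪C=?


A ∪ B = {20, 22, 23, 25, 26}
(A ∪ B) ∪ C = {5, 20, 22, 23, 25, 26, 30}

A ∪ B ∪ C = {5, 20, 22, 23, 25, 26, 30}


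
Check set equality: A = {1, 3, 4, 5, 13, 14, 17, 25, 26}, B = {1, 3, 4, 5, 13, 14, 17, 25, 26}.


Two sets are equal iff they have exactly the same elements.
A = {1, 3, 4, 5, 13, 14, 17, 25, 26}
B = {1, 3, 4, 5, 13, 14, 17, 25, 26}
Same elements → A = B

Yes, A = B


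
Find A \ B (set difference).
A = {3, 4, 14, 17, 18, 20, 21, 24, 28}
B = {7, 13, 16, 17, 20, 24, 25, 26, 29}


A \ B = elements in A but not in B
A = {3, 4, 14, 17, 18, 20, 21, 24, 28}
B = {7, 13, 16, 17, 20, 24, 25, 26, 29}
Remove from A any elements in B
A \ B = {3, 4, 14, 18, 21, 28}

A \ B = {3, 4, 14, 18, 21, 28}


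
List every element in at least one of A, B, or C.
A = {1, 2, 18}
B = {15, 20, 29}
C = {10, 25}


A ∪ B = {1, 2, 15, 18, 20, 29}
(A ∪ B) ∪ C = {1, 2, 10, 15, 18, 20, 25, 29}

A ∪ B ∪ C = {1, 2, 10, 15, 18, 20, 25, 29}


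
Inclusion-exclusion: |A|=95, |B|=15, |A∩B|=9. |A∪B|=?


|A ∪ B| = |A| + |B| - |A ∩ B|
= 95 + 15 - 9
= 101

|A ∪ B| = 101


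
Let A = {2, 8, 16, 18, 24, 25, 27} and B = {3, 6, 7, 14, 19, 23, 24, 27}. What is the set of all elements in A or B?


A ∪ B = all elements in A or B (or both)
A = {2, 8, 16, 18, 24, 25, 27}
B = {3, 6, 7, 14, 19, 23, 24, 27}
A ∪ B = {2, 3, 6, 7, 8, 14, 16, 18, 19, 23, 24, 25, 27}

A ∪ B = {2, 3, 6, 7, 8, 14, 16, 18, 19, 23, 24, 25, 27}


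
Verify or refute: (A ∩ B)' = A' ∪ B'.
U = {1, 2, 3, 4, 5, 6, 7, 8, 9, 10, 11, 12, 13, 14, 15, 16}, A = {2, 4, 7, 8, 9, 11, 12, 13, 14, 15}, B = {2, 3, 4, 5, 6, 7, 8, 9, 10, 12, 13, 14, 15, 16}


LHS: A ∩ B = {2, 4, 7, 8, 9, 12, 13, 14, 15}
(A ∩ B)' = U \ (A ∩ B) = {1, 3, 5, 6, 10, 11, 16}
A' = {1, 3, 5, 6, 10, 16}, B' = {1, 11}
Claimed RHS: A' ∪ B' = {1, 3, 5, 6, 10, 11, 16}
Identity is VALID: LHS = RHS = {1, 3, 5, 6, 10, 11, 16} ✓

Identity is valid. (A ∩ B)' = A' ∪ B' = {1, 3, 5, 6, 10, 11, 16}


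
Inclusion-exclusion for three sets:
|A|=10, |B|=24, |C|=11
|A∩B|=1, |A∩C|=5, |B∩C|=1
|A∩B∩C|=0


|A∪B∪C| = |A|+|B|+|C| - |A∩B|-|A∩C|-|B∩C| + |A∩B∩C|
= 10+24+11 - 1-5-1 + 0
= 45 - 7 + 0
= 38

|A ∪ B ∪ C| = 38


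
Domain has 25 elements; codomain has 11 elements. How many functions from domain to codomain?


Each of |A| = 25 inputs maps to any of |B| = 11 outputs.
# functions = |B|^|A| = 11^25
= 108347059433883722041830251

Number of functions = 108347059433883722041830251


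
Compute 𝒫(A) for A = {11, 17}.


|A| = 2, so |P(A)| = 2^2 = 4
Enumerate subsets by cardinality (0 to 2):
∅, {11}, {17}, {11, 17}

P(A) has 4 subsets: ∅, {11}, {17}, {11, 17}


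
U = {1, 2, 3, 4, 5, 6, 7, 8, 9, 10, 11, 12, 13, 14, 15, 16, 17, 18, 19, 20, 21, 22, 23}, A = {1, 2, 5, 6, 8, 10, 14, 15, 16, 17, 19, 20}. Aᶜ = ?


Aᶜ = U \ A = elements in U but not in A
U = {1, 2, 3, 4, 5, 6, 7, 8, 9, 10, 11, 12, 13, 14, 15, 16, 17, 18, 19, 20, 21, 22, 23}
A = {1, 2, 5, 6, 8, 10, 14, 15, 16, 17, 19, 20}
Aᶜ = {3, 4, 7, 9, 11, 12, 13, 18, 21, 22, 23}

Aᶜ = {3, 4, 7, 9, 11, 12, 13, 18, 21, 22, 23}


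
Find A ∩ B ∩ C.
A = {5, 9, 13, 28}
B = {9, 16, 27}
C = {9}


A ∩ B = {9}
(A ∩ B) ∩ C = {9}

A ∩ B ∩ C = {9}


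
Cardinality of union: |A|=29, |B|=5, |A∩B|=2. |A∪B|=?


|A ∪ B| = |A| + |B| - |A ∩ B|
= 29 + 5 - 2
= 32

|A ∪ B| = 32


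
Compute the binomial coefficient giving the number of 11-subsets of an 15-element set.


C(n,k) = n! / (k!(n-k)!)
C(15,11) = 15! / (11!4!)
= 1365

C(15,11) = 1365


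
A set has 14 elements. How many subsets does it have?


Number of subsets = 2^n
= 2^14
= 16384

|P(A)| = 16384


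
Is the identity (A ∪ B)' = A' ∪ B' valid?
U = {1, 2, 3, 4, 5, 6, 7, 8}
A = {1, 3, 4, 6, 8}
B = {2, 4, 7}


LHS: A ∪ B = {1, 2, 3, 4, 6, 7, 8}
(A ∪ B)' = U \ (A ∪ B) = {5}
A' = {2, 5, 7}, B' = {1, 3, 5, 6, 8}
Claimed RHS: A' ∪ B' = {1, 2, 3, 5, 6, 7, 8}
Identity is INVALID: LHS = {5} but the RHS claimed here equals {1, 2, 3, 5, 6, 7, 8}. The correct form is (A ∪ B)' = A' ∩ B'.

Identity is invalid: (A ∪ B)' = {5} but A' ∪ B' = {1, 2, 3, 5, 6, 7, 8}. The correct De Morgan law is (A ∪ B)' = A' ∩ B'.


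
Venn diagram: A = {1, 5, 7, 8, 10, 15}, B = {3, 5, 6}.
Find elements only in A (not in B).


A = {1, 5, 7, 8, 10, 15}
B = {3, 5, 6}
Region: only in A (not in B)
Elements: {1, 7, 8, 10, 15}

Elements only in A (not in B): {1, 7, 8, 10, 15}


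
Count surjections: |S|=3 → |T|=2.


n = |S| = 3, k = |T| = 2. Surjections via inclusion-exclusion:
S(n,k) = Σ(-1)^i × C(k,i) × (k-i)^n, i=0 to k
i=0: (-1)^0×C(2,0)×2^3 = 8
i=1: (-1)^1×C(2,1)×1^3 = -2
i=2: (-1)^2×C(2,2)×0^3 = 0
Total = 6

Number of surjections = 6


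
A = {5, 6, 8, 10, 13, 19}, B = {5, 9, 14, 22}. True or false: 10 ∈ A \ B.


A = {5, 6, 8, 10, 13, 19}, B = {5, 9, 14, 22}
A \ B = elements in A but not in B
A \ B = {6, 8, 10, 13, 19}
Checking if 10 ∈ A \ B
10 is in A \ B → True

10 ∈ A \ B


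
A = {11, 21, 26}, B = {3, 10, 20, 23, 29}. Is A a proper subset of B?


A ⊂ B requires: A ⊆ B AND A ≠ B.
A ⊆ B? No
A ⊄ B, so A is not a proper subset.

No, A is not a proper subset of B


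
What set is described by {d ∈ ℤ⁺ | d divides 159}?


Checking each candidate:
Condition: positive divisors of 159
Result = {1, 3, 53, 159}

{1, 3, 53, 159}


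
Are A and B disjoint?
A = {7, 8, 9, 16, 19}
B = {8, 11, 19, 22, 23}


Disjoint means A ∩ B = ∅.
A ∩ B = {8, 19}
A ∩ B ≠ ∅, so A and B are NOT disjoint.

No, A and B are not disjoint (A ∩ B = {8, 19})


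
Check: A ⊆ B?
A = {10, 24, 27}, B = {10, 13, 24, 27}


A ⊆ B means every element of A is in B.
All elements of A are in B.
So A ⊆ B.

Yes, A ⊆ B


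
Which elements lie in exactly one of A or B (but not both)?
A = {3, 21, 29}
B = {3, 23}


A △ B = (A \ B) ∪ (B \ A) = elements in exactly one of A or B
A \ B = {21, 29}
B \ A = {23}
A △ B = {21, 23, 29}

A △ B = {21, 23, 29}


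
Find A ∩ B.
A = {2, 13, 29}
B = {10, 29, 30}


A ∩ B = elements in both A and B
A = {2, 13, 29}
B = {10, 29, 30}
A ∩ B = {29}

A ∩ B = {29}


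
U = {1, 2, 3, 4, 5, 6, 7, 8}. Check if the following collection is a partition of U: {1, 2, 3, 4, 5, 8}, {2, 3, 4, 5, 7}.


A partition requires: (1) non-empty parts, (2) pairwise disjoint, (3) union = U
Parts: {1, 2, 3, 4, 5, 8}, {2, 3, 4, 5, 7}
Union of parts: {1, 2, 3, 4, 5, 7, 8}
U = {1, 2, 3, 4, 5, 6, 7, 8}
All non-empty? True
Pairwise disjoint? False
Covers U? False

No, not a valid partition


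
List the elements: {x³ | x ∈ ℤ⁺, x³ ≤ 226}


Checking each candidate:
Condition: positive perfect cubes ≤ 226
Result = {1, 8, 27, 64, 125, 216}

{1, 8, 27, 64, 125, 216}


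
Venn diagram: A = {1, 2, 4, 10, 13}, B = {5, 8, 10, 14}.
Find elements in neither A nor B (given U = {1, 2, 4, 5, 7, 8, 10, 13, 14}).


A = {1, 2, 4, 10, 13}
B = {5, 8, 10, 14}
Region: in neither A nor B (given U = {1, 2, 4, 5, 7, 8, 10, 13, 14})
Elements: {7}

Elements in neither A nor B (given U = {1, 2, 4, 5, 7, 8, 10, 13, 14}): {7}


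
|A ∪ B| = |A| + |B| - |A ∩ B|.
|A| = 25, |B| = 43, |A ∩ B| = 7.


|A ∪ B| = |A| + |B| - |A ∩ B|
= 25 + 43 - 7
= 61

|A ∪ B| = 61


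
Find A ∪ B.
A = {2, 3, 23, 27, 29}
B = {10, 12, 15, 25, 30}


A ∪ B = all elements in A or B (or both)
A = {2, 3, 23, 27, 29}
B = {10, 12, 15, 25, 30}
A ∪ B = {2, 3, 10, 12, 15, 23, 25, 27, 29, 30}

A ∪ B = {2, 3, 10, 12, 15, 23, 25, 27, 29, 30}


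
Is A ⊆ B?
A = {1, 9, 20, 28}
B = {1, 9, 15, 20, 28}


A ⊆ B means every element of A is in B.
All elements of A are in B.
So A ⊆ B.

Yes, A ⊆ B


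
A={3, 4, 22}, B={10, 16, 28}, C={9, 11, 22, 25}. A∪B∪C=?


A ∪ B = {3, 4, 10, 16, 22, 28}
(A ∪ B) ∪ C = {3, 4, 9, 10, 11, 16, 22, 25, 28}

A ∪ B ∪ C = {3, 4, 9, 10, 11, 16, 22, 25, 28}


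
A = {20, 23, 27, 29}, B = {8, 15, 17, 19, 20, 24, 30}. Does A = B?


Two sets are equal iff they have exactly the same elements.
A = {20, 23, 27, 29}
B = {8, 15, 17, 19, 20, 24, 30}
Differences: {8, 15, 17, 19, 23, 24, 27, 29, 30}
A ≠ B

No, A ≠ B


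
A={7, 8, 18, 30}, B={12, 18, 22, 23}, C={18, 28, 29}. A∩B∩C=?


A ∩ B = {18}
(A ∩ B) ∩ C = {18}

A ∩ B ∩ C = {18}


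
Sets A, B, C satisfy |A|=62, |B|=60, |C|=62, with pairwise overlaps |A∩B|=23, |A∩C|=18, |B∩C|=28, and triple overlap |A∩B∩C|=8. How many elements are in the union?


|A∪B∪C| = |A|+|B|+|C| - |A∩B|-|A∩C|-|B∩C| + |A∩B∩C|
= 62+60+62 - 23-18-28 + 8
= 184 - 69 + 8
= 123

|A ∪ B ∪ C| = 123


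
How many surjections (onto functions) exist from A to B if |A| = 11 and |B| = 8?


n = |A| = 11, k = |B| = 8. Surjections via inclusion-exclusion:
S(n,k) = Σ(-1)^i × C(k,i) × (k-i)^n, i=0 to k
i=0: (-1)^0×C(8,0)×8^11 = 8589934592
i=1: (-1)^1×C(8,1)×7^11 = -15818613944
i=2: (-1)^2×C(8,2)×6^11 = 10158317568
i=3: (-1)^3×C(8,3)×5^11 = -2734375000
i=4: (-1)^4×C(8,4)×4^11 = 293601280
i=5: (-1)^5×C(8,5)×3^11 = -9920232
i=6: (-1)^6×C(8,6)×2^11 = 57344
i=7: (-1)^7×C(8,7)×1^11 = -8
i=8: (-1)^8×C(8,8)×0^11 = 0
Total = 479001600

Number of surjections = 479001600


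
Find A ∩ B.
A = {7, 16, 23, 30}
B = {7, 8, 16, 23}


A ∩ B = elements in both A and B
A = {7, 16, 23, 30}
B = {7, 8, 16, 23}
A ∩ B = {7, 16, 23}

A ∩ B = {7, 16, 23}


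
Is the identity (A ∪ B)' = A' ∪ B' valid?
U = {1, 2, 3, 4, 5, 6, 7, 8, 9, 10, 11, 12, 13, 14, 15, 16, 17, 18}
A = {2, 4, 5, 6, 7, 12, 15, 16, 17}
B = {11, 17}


LHS: A ∪ B = {2, 4, 5, 6, 7, 11, 12, 15, 16, 17}
(A ∪ B)' = U \ (A ∪ B) = {1, 3, 8, 9, 10, 13, 14, 18}
A' = {1, 3, 8, 9, 10, 11, 13, 14, 18}, B' = {1, 2, 3, 4, 5, 6, 7, 8, 9, 10, 12, 13, 14, 15, 16, 18}
Claimed RHS: A' ∪ B' = {1, 2, 3, 4, 5, 6, 7, 8, 9, 10, 11, 12, 13, 14, 15, 16, 18}
Identity is INVALID: LHS = {1, 3, 8, 9, 10, 13, 14, 18} but the RHS claimed here equals {1, 2, 3, 4, 5, 6, 7, 8, 9, 10, 11, 12, 13, 14, 15, 16, 18}. The correct form is (A ∪ B)' = A' ∩ B'.

Identity is invalid: (A ∪ B)' = {1, 3, 8, 9, 10, 13, 14, 18} but A' ∪ B' = {1, 2, 3, 4, 5, 6, 7, 8, 9, 10, 11, 12, 13, 14, 15, 16, 18}. The correct De Morgan law is (A ∪ B)' = A' ∩ B'.


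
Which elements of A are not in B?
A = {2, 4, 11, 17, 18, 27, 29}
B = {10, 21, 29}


A \ B = elements in A but not in B
A = {2, 4, 11, 17, 18, 27, 29}
B = {10, 21, 29}
Remove from A any elements in B
A \ B = {2, 4, 11, 17, 18, 27}

A \ B = {2, 4, 11, 17, 18, 27}


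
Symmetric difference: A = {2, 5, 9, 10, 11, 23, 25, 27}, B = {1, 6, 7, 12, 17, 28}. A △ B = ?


A △ B = (A \ B) ∪ (B \ A) = elements in exactly one of A or B
A \ B = {2, 5, 9, 10, 11, 23, 25, 27}
B \ A = {1, 6, 7, 12, 17, 28}
A △ B = {1, 2, 5, 6, 7, 9, 10, 11, 12, 17, 23, 25, 27, 28}

A △ B = {1, 2, 5, 6, 7, 9, 10, 11, 12, 17, 23, 25, 27, 28}


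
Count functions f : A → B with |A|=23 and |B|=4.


Each of |A| = 23 inputs maps to any of |B| = 4 outputs.
# functions = |B|^|A| = 4^23
= 70368744177664

Number of functions = 70368744177664


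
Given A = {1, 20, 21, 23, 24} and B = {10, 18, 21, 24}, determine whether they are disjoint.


Disjoint means A ∩ B = ∅.
A ∩ B = {21, 24}
A ∩ B ≠ ∅, so A and B are NOT disjoint.

No, A and B are not disjoint (A ∩ B = {21, 24})


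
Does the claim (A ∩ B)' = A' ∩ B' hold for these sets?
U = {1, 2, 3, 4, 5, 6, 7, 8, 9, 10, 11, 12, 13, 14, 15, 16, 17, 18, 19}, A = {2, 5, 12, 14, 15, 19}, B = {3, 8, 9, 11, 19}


LHS: A ∩ B = {19}
(A ∩ B)' = U \ (A ∩ B) = {1, 2, 3, 4, 5, 6, 7, 8, 9, 10, 11, 12, 13, 14, 15, 16, 17, 18}
A' = {1, 3, 4, 6, 7, 8, 9, 10, 11, 13, 16, 17, 18}, B' = {1, 2, 4, 5, 6, 7, 10, 12, 13, 14, 15, 16, 17, 18}
Claimed RHS: A' ∩ B' = {1, 4, 6, 7, 10, 13, 16, 17, 18}
Identity is INVALID: LHS = {1, 2, 3, 4, 5, 6, 7, 8, 9, 10, 11, 12, 13, 14, 15, 16, 17, 18} but the RHS claimed here equals {1, 4, 6, 7, 10, 13, 16, 17, 18}. The correct form is (A ∩ B)' = A' ∪ B'.

Identity is invalid: (A ∩ B)' = {1, 2, 3, 4, 5, 6, 7, 8, 9, 10, 11, 12, 13, 14, 15, 16, 17, 18} but A' ∩ B' = {1, 4, 6, 7, 10, 13, 16, 17, 18}. The correct De Morgan law is (A ∩ B)' = A' ∪ B'.


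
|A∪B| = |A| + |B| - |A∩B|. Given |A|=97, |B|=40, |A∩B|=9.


|A ∪ B| = |A| + |B| - |A ∩ B|
= 97 + 40 - 9
= 128

|A ∪ B| = 128


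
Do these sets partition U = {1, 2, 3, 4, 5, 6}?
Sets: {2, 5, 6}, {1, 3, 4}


A partition requires: (1) non-empty parts, (2) pairwise disjoint, (3) union = U
Parts: {2, 5, 6}, {1, 3, 4}
Union of parts: {1, 2, 3, 4, 5, 6}
U = {1, 2, 3, 4, 5, 6}
All non-empty? True
Pairwise disjoint? True
Covers U? True

Yes, valid partition


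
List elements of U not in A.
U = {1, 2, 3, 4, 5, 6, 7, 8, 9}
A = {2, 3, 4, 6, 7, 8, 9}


Aᶜ = U \ A = elements in U but not in A
U = {1, 2, 3, 4, 5, 6, 7, 8, 9}
A = {2, 3, 4, 6, 7, 8, 9}
Aᶜ = {1, 5}

Aᶜ = {1, 5}


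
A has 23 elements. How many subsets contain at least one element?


Total subsets = 2^n = 2^23 = 8388608
Non-empty subsets exclude the empty set: 2^n - 1
= 8388608 - 1
= 8388607

Number of non-empty subsets = 8388607


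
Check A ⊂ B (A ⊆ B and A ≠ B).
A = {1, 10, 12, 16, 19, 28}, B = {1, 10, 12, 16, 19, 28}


A ⊂ B requires: A ⊆ B AND A ≠ B.
A ⊆ B? Yes
A = B? Yes
A = B, so A is not a PROPER subset.

No, A is not a proper subset of B


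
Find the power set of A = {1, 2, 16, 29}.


|A| = 4, so |P(A)| = 2^4 = 16
Enumerate subsets by cardinality (0 to 4):
∅, {1}, {2}, {16}, {29}, {1, 2}, {1, 16}, {1, 29}, {2, 16}, {2, 29}, {16, 29}, {1, 2, 16}, {1, 2, 29}, {1, 16, 29}, {2, 16, 29}, {1, 2, 16, 29}

P(A) has 16 subsets: ∅, {1}, {2}, {16}, {29}, {1, 2}, {1, 16}, {1, 29}, {2, 16}, {2, 29}, {16, 29}, {1, 2, 16}, {1, 2, 29}, {1, 16, 29}, {2, 16, 29}, {1, 2, 16, 29}


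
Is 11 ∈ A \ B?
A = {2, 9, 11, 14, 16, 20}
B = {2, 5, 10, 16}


A = {2, 9, 11, 14, 16, 20}, B = {2, 5, 10, 16}
A \ B = elements in A but not in B
A \ B = {9, 11, 14, 20}
Checking if 11 ∈ A \ B
11 is in A \ B → True

11 ∈ A \ B


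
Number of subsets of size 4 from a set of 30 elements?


C(n,k) = n! / (k!(n-k)!)
C(30,4) = 30! / (4!26!)
= 27405

C(30,4) = 27405


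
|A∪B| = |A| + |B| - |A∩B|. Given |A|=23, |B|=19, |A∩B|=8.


|A ∪ B| = |A| + |B| - |A ∩ B|
= 23 + 19 - 8
= 34

|A ∪ B| = 34


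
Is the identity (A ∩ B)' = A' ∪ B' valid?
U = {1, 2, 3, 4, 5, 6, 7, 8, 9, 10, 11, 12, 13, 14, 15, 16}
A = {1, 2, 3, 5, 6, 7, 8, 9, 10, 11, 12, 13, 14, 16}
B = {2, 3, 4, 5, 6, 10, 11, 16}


LHS: A ∩ B = {2, 3, 5, 6, 10, 11, 16}
(A ∩ B)' = U \ (A ∩ B) = {1, 4, 7, 8, 9, 12, 13, 14, 15}
A' = {4, 15}, B' = {1, 7, 8, 9, 12, 13, 14, 15}
Claimed RHS: A' ∪ B' = {1, 4, 7, 8, 9, 12, 13, 14, 15}
Identity is VALID: LHS = RHS = {1, 4, 7, 8, 9, 12, 13, 14, 15} ✓

Identity is valid. (A ∩ B)' = A' ∪ B' = {1, 4, 7, 8, 9, 12, 13, 14, 15}


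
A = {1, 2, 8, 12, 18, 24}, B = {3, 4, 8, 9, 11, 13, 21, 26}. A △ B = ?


A △ B = (A \ B) ∪ (B \ A) = elements in exactly one of A or B
A \ B = {1, 2, 12, 18, 24}
B \ A = {3, 4, 9, 11, 13, 21, 26}
A △ B = {1, 2, 3, 4, 9, 11, 12, 13, 18, 21, 24, 26}

A △ B = {1, 2, 3, 4, 9, 11, 12, 13, 18, 21, 24, 26}


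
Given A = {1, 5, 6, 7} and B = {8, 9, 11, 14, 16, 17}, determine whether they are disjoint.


Disjoint means A ∩ B = ∅.
A ∩ B = ∅
A ∩ B = ∅, so A and B are disjoint.

Yes, A and B are disjoint


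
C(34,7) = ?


C(n,k) = n! / (k!(n-k)!)
C(34,7) = 34! / (7!27!)
= 5379616

C(34,7) = 5379616


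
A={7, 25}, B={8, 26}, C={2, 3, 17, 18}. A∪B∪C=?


A ∪ B = {7, 8, 25, 26}
(A ∪ B) ∪ C = {2, 3, 7, 8, 17, 18, 25, 26}

A ∪ B ∪ C = {2, 3, 7, 8, 17, 18, 25, 26}


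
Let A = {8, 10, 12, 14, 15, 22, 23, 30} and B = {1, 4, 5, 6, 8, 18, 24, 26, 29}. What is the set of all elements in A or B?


A ∪ B = all elements in A or B (or both)
A = {8, 10, 12, 14, 15, 22, 23, 30}
B = {1, 4, 5, 6, 8, 18, 24, 26, 29}
A ∪ B = {1, 4, 5, 6, 8, 10, 12, 14, 15, 18, 22, 23, 24, 26, 29, 30}

A ∪ B = {1, 4, 5, 6, 8, 10, 12, 14, 15, 18, 22, 23, 24, 26, 29, 30}


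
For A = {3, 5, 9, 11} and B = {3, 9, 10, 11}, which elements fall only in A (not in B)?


A = {3, 5, 9, 11}
B = {3, 9, 10, 11}
Region: only in A (not in B)
Elements: {5}

Elements only in A (not in B): {5}


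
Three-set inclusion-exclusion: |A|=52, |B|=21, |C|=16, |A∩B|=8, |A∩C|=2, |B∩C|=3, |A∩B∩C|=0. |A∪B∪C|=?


|A∪B∪C| = |A|+|B|+|C| - |A∩B|-|A∩C|-|B∩C| + |A∩B∩C|
= 52+21+16 - 8-2-3 + 0
= 89 - 13 + 0
= 76

|A ∪ B ∪ C| = 76


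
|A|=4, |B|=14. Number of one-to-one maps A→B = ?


An injection sends each of |A| = 4 inputs to a distinct output in B.
# injections = |B|·(|B|-1)·…·(|B|-|A|+1) = 14! / (14 - 4)!
= 14 × 13 × 12 × 11
= 24024

Number of injections = 24024


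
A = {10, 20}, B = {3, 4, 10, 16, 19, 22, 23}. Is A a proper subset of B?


A ⊂ B requires: A ⊆ B AND A ≠ B.
A ⊆ B? No
A ⊄ B, so A is not a proper subset.

No, A is not a proper subset of B


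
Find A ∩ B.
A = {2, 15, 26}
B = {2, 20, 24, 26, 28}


A ∩ B = elements in both A and B
A = {2, 15, 26}
B = {2, 20, 24, 26, 28}
A ∩ B = {2, 26}

A ∩ B = {2, 26}


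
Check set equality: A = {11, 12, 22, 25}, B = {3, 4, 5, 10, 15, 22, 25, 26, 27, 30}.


Two sets are equal iff they have exactly the same elements.
A = {11, 12, 22, 25}
B = {3, 4, 5, 10, 15, 22, 25, 26, 27, 30}
Differences: {3, 4, 5, 10, 11, 12, 15, 26, 27, 30}
A ≠ B

No, A ≠ B


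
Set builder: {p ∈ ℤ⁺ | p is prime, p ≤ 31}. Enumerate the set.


Checking each candidate:
Condition: primes ≤ 31
Result = {2, 3, 5, 7, 11, 13, 17, 19, 23, 29, 31}

{2, 3, 5, 7, 11, 13, 17, 19, 23, 29, 31}


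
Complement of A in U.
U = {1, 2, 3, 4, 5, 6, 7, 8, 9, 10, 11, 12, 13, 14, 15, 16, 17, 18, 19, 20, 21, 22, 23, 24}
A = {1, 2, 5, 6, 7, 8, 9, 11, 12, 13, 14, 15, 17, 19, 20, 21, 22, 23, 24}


Aᶜ = U \ A = elements in U but not in A
U = {1, 2, 3, 4, 5, 6, 7, 8, 9, 10, 11, 12, 13, 14, 15, 16, 17, 18, 19, 20, 21, 22, 23, 24}
A = {1, 2, 5, 6, 7, 8, 9, 11, 12, 13, 14, 15, 17, 19, 20, 21, 22, 23, 24}
Aᶜ = {3, 4, 10, 16, 18}

Aᶜ = {3, 4, 10, 16, 18}


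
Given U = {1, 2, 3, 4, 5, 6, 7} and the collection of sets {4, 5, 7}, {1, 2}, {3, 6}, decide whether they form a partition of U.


A partition requires: (1) non-empty parts, (2) pairwise disjoint, (3) union = U
Parts: {4, 5, 7}, {1, 2}, {3, 6}
Union of parts: {1, 2, 3, 4, 5, 6, 7}
U = {1, 2, 3, 4, 5, 6, 7}
All non-empty? True
Pairwise disjoint? True
Covers U? True

Yes, valid partition


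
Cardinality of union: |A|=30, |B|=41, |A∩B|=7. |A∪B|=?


|A ∪ B| = |A| + |B| - |A ∩ B|
= 30 + 41 - 7
= 64

|A ∪ B| = 64


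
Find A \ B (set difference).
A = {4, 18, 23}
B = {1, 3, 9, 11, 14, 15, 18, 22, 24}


A \ B = elements in A but not in B
A = {4, 18, 23}
B = {1, 3, 9, 11, 14, 15, 18, 22, 24}
Remove from A any elements in B
A \ B = {4, 23}

A \ B = {4, 23}


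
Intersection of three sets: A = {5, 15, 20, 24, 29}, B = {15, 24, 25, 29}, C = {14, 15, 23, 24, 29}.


A ∩ B = {15, 24, 29}
(A ∩ B) ∩ C = {15, 24, 29}

A ∩ B ∩ C = {15, 24, 29}


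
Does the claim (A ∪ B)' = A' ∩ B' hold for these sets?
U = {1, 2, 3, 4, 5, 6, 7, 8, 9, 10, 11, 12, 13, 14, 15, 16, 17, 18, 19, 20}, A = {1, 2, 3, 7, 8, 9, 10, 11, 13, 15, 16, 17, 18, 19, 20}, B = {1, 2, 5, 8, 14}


LHS: A ∪ B = {1, 2, 3, 5, 7, 8, 9, 10, 11, 13, 14, 15, 16, 17, 18, 19, 20}
(A ∪ B)' = U \ (A ∪ B) = {4, 6, 12}
A' = {4, 5, 6, 12, 14}, B' = {3, 4, 6, 7, 9, 10, 11, 12, 13, 15, 16, 17, 18, 19, 20}
Claimed RHS: A' ∩ B' = {4, 6, 12}
Identity is VALID: LHS = RHS = {4, 6, 12} ✓

Identity is valid. (A ∪ B)' = A' ∩ B' = {4, 6, 12}


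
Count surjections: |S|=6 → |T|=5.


n = |S| = 6, k = |T| = 5. Surjections via inclusion-exclusion:
S(n,k) = Σ(-1)^i × C(k,i) × (k-i)^n, i=0 to k
i=0: (-1)^0×C(5,0)×5^6 = 15625
i=1: (-1)^1×C(5,1)×4^6 = -20480
i=2: (-1)^2×C(5,2)×3^6 = 7290
i=3: (-1)^3×C(5,3)×2^6 = -640
i=4: (-1)^4×C(5,4)×1^6 = 5
i=5: (-1)^5×C(5,5)×0^6 = 0
Total = 1800

Number of surjections = 1800


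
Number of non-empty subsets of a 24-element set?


Total subsets = 2^n = 2^24 = 16777216
Non-empty subsets exclude the empty set: 2^n - 1
= 16777216 - 1
= 16777215

Number of non-empty subsets = 16777215


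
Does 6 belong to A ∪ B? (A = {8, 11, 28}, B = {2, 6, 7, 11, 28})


A = {8, 11, 28}, B = {2, 6, 7, 11, 28}
A ∪ B = all elements in A or B
A ∪ B = {2, 6, 7, 8, 11, 28}
Checking if 6 ∈ A ∪ B
6 is in A ∪ B → True

6 ∈ A ∪ B


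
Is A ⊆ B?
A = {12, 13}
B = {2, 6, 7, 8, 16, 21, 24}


A ⊆ B means every element of A is in B.
Elements in A not in B: {12, 13}
So A ⊄ B.

No, A ⊄ B


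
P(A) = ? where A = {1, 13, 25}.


|A| = 3, so |P(A)| = 2^3 = 8
Enumerate subsets by cardinality (0 to 3):
∅, {1}, {13}, {25}, {1, 13}, {1, 25}, {13, 25}, {1, 13, 25}

P(A) has 8 subsets: ∅, {1}, {13}, {25}, {1, 13}, {1, 25}, {13, 25}, {1, 13, 25}


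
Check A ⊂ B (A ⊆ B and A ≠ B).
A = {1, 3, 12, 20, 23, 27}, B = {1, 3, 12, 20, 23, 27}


A ⊂ B requires: A ⊆ B AND A ≠ B.
A ⊆ B? Yes
A = B? Yes
A = B, so A is not a PROPER subset.

No, A is not a proper subset of B


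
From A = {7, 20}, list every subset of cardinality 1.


|A| = 2, so A has C(2,1) = 2 subsets of size 1.
Enumerate by choosing 1 elements from A at a time:
{7}, {20}

1-element subsets (2 total): {7}, {20}


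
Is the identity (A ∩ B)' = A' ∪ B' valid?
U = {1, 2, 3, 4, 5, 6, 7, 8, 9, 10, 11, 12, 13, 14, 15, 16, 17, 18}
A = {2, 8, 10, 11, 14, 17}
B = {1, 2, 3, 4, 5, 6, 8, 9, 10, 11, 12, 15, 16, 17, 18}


LHS: A ∩ B = {2, 8, 10, 11, 17}
(A ∩ B)' = U \ (A ∩ B) = {1, 3, 4, 5, 6, 7, 9, 12, 13, 14, 15, 16, 18}
A' = {1, 3, 4, 5, 6, 7, 9, 12, 13, 15, 16, 18}, B' = {7, 13, 14}
Claimed RHS: A' ∪ B' = {1, 3, 4, 5, 6, 7, 9, 12, 13, 14, 15, 16, 18}
Identity is VALID: LHS = RHS = {1, 3, 4, 5, 6, 7, 9, 12, 13, 14, 15, 16, 18} ✓

Identity is valid. (A ∩ B)' = A' ∪ B' = {1, 3, 4, 5, 6, 7, 9, 12, 13, 14, 15, 16, 18}


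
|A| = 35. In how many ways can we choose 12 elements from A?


C(n,k) = n! / (k!(n-k)!)
C(35,12) = 35! / (12!23!)
= 834451800

C(35,12) = 834451800


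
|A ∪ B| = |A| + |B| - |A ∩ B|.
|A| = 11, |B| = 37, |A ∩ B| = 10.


|A ∪ B| = |A| + |B| - |A ∩ B|
= 11 + 37 - 10
= 38

|A ∪ B| = 38


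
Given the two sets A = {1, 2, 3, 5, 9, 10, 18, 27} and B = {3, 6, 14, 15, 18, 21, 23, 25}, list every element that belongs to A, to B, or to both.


A ∪ B = all elements in A or B (or both)
A = {1, 2, 3, 5, 9, 10, 18, 27}
B = {3, 6, 14, 15, 18, 21, 23, 25}
A ∪ B = {1, 2, 3, 5, 6, 9, 10, 14, 15, 18, 21, 23, 25, 27}

A ∪ B = {1, 2, 3, 5, 6, 9, 10, 14, 15, 18, 21, 23, 25, 27}


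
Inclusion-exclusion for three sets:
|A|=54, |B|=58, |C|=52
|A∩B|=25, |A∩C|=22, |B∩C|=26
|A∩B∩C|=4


|A∪B∪C| = |A|+|B|+|C| - |A∩B|-|A∩C|-|B∩C| + |A∩B∩C|
= 54+58+52 - 25-22-26 + 4
= 164 - 73 + 4
= 95

|A ∪ B ∪ C| = 95


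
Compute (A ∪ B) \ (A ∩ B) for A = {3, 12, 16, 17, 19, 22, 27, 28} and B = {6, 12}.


A △ B = (A \ B) ∪ (B \ A) = elements in exactly one of A or B
A \ B = {3, 16, 17, 19, 22, 27, 28}
B \ A = {6}
A △ B = {3, 6, 16, 17, 19, 22, 27, 28}

A △ B = {3, 6, 16, 17, 19, 22, 27, 28}


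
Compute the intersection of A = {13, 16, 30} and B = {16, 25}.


A ∩ B = elements in both A and B
A = {13, 16, 30}
B = {16, 25}
A ∩ B = {16}

A ∩ B = {16}


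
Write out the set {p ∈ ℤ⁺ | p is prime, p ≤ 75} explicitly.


Checking each candidate:
Condition: primes ≤ 75
Result = {2, 3, 5, 7, 11, 13, 17, 19, 23, 29, 31, 37, 41, 43, 47, 53, 59, 61, 67, 71, 73}

{2, 3, 5, 7, 11, 13, 17, 19, 23, 29, 31, 37, 41, 43, 47, 53, 59, 61, 67, 71, 73}


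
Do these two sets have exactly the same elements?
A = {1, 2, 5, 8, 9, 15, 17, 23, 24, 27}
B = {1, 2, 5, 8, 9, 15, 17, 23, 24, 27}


Two sets are equal iff they have exactly the same elements.
A = {1, 2, 5, 8, 9, 15, 17, 23, 24, 27}
B = {1, 2, 5, 8, 9, 15, 17, 23, 24, 27}
Same elements → A = B

Yes, A = B


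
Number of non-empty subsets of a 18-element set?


Total subsets = 2^n = 2^18 = 262144
Non-empty subsets exclude the empty set: 2^n - 1
= 262144 - 1
= 262143

Number of non-empty subsets = 262143


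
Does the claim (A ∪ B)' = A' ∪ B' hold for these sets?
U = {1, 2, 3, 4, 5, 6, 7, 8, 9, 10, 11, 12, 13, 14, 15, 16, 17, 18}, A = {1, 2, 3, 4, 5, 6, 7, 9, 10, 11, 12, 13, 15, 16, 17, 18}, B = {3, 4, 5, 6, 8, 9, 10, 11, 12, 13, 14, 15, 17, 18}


LHS: A ∪ B = {1, 2, 3, 4, 5, 6, 7, 8, 9, 10, 11, 12, 13, 14, 15, 16, 17, 18}
(A ∪ B)' = U \ (A ∪ B) = ∅
A' = {8, 14}, B' = {1, 2, 7, 16}
Claimed RHS: A' ∪ B' = {1, 2, 7, 8, 14, 16}
Identity is INVALID: LHS = ∅ but the RHS claimed here equals {1, 2, 7, 8, 14, 16}. The correct form is (A ∪ B)' = A' ∩ B'.

Identity is invalid: (A ∪ B)' = ∅ but A' ∪ B' = {1, 2, 7, 8, 14, 16}. The correct De Morgan law is (A ∪ B)' = A' ∩ B'.


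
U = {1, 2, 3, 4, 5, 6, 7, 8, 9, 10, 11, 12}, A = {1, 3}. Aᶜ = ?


Aᶜ = U \ A = elements in U but not in A
U = {1, 2, 3, 4, 5, 6, 7, 8, 9, 10, 11, 12}
A = {1, 3}
Aᶜ = {2, 4, 5, 6, 7, 8, 9, 10, 11, 12}

Aᶜ = {2, 4, 5, 6, 7, 8, 9, 10, 11, 12}


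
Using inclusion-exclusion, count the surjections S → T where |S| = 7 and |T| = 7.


n = |S| = 7, k = |T| = 7. Surjections via inclusion-exclusion:
S(n,k) = Σ(-1)^i × C(k,i) × (k-i)^n, i=0 to k
i=0: (-1)^0×C(7,0)×7^7 = 823543
i=1: (-1)^1×C(7,1)×6^7 = -1959552
i=2: (-1)^2×C(7,2)×5^7 = 1640625
i=3: (-1)^3×C(7,3)×4^7 = -573440
i=4: (-1)^4×C(7,4)×3^7 = 76545
i=5: (-1)^5×C(7,5)×2^7 = -2688
i=6: (-1)^6×C(7,6)×1^7 = 7
i=7: (-1)^7×C(7,7)×0^7 = 0
Total = 5040

Number of surjections = 5040


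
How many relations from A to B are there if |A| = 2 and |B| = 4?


A relation from A to B is any subset of A × B.
|A × B| = 2 × 4 = 8
# relations = 2^|A × B| = 2^8 = 256

Number of relations = 256
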